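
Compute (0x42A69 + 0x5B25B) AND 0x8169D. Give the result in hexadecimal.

0x81484

Add column by column in base 16, right to left:
  9+B = 4 carry 1
  6+5+1 = C
  A+2 = C
  2+B = D
  4+5 = 9
Sum = 0x9DCC4; now AND with 0x8169D:
  9&8=8, D&1=1, C&6=4, C&9=8, 4&D=4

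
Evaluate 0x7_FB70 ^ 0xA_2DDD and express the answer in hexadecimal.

XOR each hex digit independently (no carries):
  7^A=D, F^2=D, B^D=6, 7^D=A, 0^D=D

0xDD6AD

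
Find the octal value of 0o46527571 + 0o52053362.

Add column by column in base 8, right to left:
  1+2 = 3
  7+6 = 5 carry 1
  5+3+1 = 1 carry 1
  7+3+1 = 3 carry 1
  2+5+1 = 0 carry 1
  5+0+1 = 6
  6+2 = 0 carry 1
  4+5+1 = 2 carry 1
  final carry 1

0o120603153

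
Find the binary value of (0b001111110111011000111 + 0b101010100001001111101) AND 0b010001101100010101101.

Add column by column in base 2, right to left:
  1+1 = 0 carry 1
  1+0+1 = 0 carry 1
  1+1+1 = 1 carry 1
  0+1+1 = 0 carry 1
  0+1+1 = 0 carry 1
  0+1+1 = 0 carry 1
  1+1+1 = 1 carry 1
  1+0+1 = 0 carry 1
  0+0+1 = 1
  1+1 = 0 carry 1
  1+0+1 = 0 carry 1
  1+0+1 = 0 carry 1
  0+0+1 = 1
  1+0 = 1
  1+1 = 0 carry 1
  1+0+1 = 0 carry 1
  1+1+1 = 1 carry 1
  1+0+1 = 0 carry 1
  1+1+1 = 1 carry 1
  0+0+1 = 1
  0+1 = 1
Sum = 0b111010011000101000100; now AND with 0b010001101100010101101:
  111010011000101000100
& 010001101100010101101
= 010000001000000000100

0b10000001000000000100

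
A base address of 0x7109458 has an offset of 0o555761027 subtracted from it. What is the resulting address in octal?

0o126131101

0x7109458 = 0o704112130 in octal.
Subtract column by column in base 8:
  0-7 → 1 (borrow)
  3-2-1 → 0
  1-0 → 1
  2-1 → 1
  1-6 → 3 (borrow)
  1-7-1 → 1 (borrow)
  4-5-1 → 6 (borrow)
  0-5-1 → 2 (borrow)
  7-5-1 → 1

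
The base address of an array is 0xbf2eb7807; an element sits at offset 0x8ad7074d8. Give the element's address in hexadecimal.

0x14a05becdf

Add column by column in base 16, right to left:
  7+8 = f
  0+d = d
  8+4 = c
  7+7 = e
  b+0 = b
  e+7 = 5 carry 1
  2+d+1 = 0 carry 1
  f+a+1 = a carry 1
  b+8+1 = 4 carry 1
  final carry 1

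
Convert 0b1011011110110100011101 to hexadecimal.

Group the bits into nibbles: 0010 1101 1110 1101 0001 1101 → 2DED1D.

0x2DED1D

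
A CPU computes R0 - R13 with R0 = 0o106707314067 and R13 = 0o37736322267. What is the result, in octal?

0o46750771600

Subtract column by column in base 8:
  7-7 → 0
  6-6 → 0
  0-2 → 6 (borrow)
  4-2-1 → 1
  1-2 → 7 (borrow)
  3-3-1 → 7 (borrow)
  7-6-1 → 0
  0-3 → 5 (borrow)
  7-7-1 → 7 (borrow)
  6-7-1 → 6 (borrow)
  0-3-1 → 4 (borrow)
  1-0-1 → 0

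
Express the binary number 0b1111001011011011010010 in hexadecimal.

Group the bits into nibbles: 0011 1100 1011 0110 1101 0010 → 3cb6d2.

0x3cb6d2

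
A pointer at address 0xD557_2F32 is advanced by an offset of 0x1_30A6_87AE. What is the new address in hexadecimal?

0x205FDB6E0

Add column by column in base 16, right to left:
  2+E = 0 carry 1
  3+A+1 = E
  F+7 = 6 carry 1
  2+8+1 = B
  7+6 = D
  5+A = F
  5+0 = 5
  D+3 = 0 carry 1
  0+1+1 = 2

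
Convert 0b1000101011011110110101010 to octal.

0o105336652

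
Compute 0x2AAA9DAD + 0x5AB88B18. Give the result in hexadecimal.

Add column by column in base 16, right to left:
  D+8 = 5 carry 1
  A+1+1 = C
  D+B = 8 carry 1
  9+8+1 = 2 carry 1
  A+8+1 = 3 carry 1
  A+B+1 = 6 carry 1
  A+A+1 = 5 carry 1
  2+5+1 = 8

0x856328C5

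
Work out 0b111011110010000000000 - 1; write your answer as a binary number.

0b111011110001111111111

The trailing 10 digits are 0, so subtracting 1 borrows through: they become 1 and the next digit up decrements.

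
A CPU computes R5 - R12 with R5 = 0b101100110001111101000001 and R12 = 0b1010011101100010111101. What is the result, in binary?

Subtract column by column in base 2:
  1-1 → 0
  0-0 → 0
  0-1 → 1 (borrow)
  0-1-1 → 0 (borrow)
  0-1-1 → 0 (borrow)
  0-1-1 → 0 (borrow)
  1-0-1 → 0
  0-1 → 1 (borrow)
  1-0-1 → 0
  1-0 → 1
  1-0 → 1
  1-1 → 0
  1-1 → 0
  0-0 → 0
  0-1 → 1 (borrow)
  0-1-1 → 0 (borrow)
  1-1-1 → 1 (borrow)
  1-0-1 → 0
  0-0 → 0
  0-1 → 1 (borrow)
  1-0-1 → 0
  1-1 → 0
  0-0 → 0
  1-0 → 1

0b100010010100011010000100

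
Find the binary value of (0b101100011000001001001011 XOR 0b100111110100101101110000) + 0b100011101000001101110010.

First 0b101100011000001001001011 XOR 0b100111110100101101110000 = 0b001011101100100100111011.
Add column by column in base 2, right to left:
  1+0 = 1
  1+1 = 0 carry 1
  0+0+1 = 1
  1+0 = 1
  1+1 = 0 carry 1
  1+1+1 = 1 carry 1
  0+1+1 = 0 carry 1
  0+0+1 = 1
  1+1 = 0 carry 1
  0+1+1 = 0 carry 1
  0+0+1 = 1
  1+0 = 1
  0+0 = 0
  0+0 = 0
  1+0 = 1
  1+1 = 0 carry 1
  0+0+1 = 1
  1+1 = 0 carry 1
  1+1+1 = 1 carry 1
  1+1+1 = 1 carry 1
  0+0+1 = 1
  1+0 = 1
  0+0 = 0
  0+1 = 1

0b101111010100110010101101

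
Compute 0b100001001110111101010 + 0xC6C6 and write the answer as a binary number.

0b100010110010010110000

0xC6C6 = 0b1100011011000110 in binary.
Add column by column in base 2, right to left:
  0+0 = 0
  1+1 = 0 carry 1
  0+1+1 = 0 carry 1
  1+0+1 = 0 carry 1
  0+0+1 = 1
  1+0 = 1
  1+1 = 0 carry 1
  1+1+1 = 1 carry 1
  1+0+1 = 0 carry 1
  0+1+1 = 0 carry 1
  1+1+1 = 1 carry 1
  1+0+1 = 0 carry 1
  1+0+1 = 0 carry 1
  0+0+1 = 1
  0+1 = 1
  1+1 = 0 carry 1
  0+0+1 = 1
  0+0 = 0
  0+0 = 0
  0+0 = 0
  1+0 = 1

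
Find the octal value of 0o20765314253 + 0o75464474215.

Add column by column in base 8, right to left:
  3+5 = 0 carry 1
  5+1+1 = 7
  2+2 = 4
  4+4 = 0 carry 1
  1+7+1 = 1 carry 1
  3+4+1 = 0 carry 1
  5+4+1 = 2 carry 1
  6+6+1 = 5 carry 1
  7+4+1 = 4 carry 1
  0+5+1 = 6
  2+7 = 1 carry 1
  final carry 1

0o116452010470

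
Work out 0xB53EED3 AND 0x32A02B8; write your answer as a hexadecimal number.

AND each hex digit independently (no carries):
  B&3=3, 5&2=0, 3&A=2, E&0=0, E&2=2, D&B=9, 3&8=0

0x3020290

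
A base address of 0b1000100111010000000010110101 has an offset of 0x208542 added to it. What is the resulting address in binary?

0x208542 = 0b1000001000010101000010 in binary.
Add column by column in base 2, right to left:
  1+0 = 1
  0+1 = 1
  1+0 = 1
  0+0 = 0
  1+0 = 1
  1+0 = 1
  0+1 = 1
  1+0 = 1
  0+1 = 1
  0+0 = 0
  0+1 = 1
  0+0 = 0
  0+0 = 0
  0+0 = 0
  0+0 = 0
  0+1 = 1
  1+0 = 1
  0+0 = 0
  1+0 = 1
  1+0 = 1
  1+0 = 1
  0+1 = 1
  0+0 = 0
  1+0 = 1
  0+0 = 0
  0+0 = 0
  0+0 = 0
  1+0 = 1

0b1000101111011000010111110111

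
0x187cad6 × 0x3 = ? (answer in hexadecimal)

Multiply each base-16 digit by 3, carrying:
  6×3 = 18 → write 2 carry 1
  d×3+1 = 40 → write 8 carry 2
  a×3+2 = 32 → write 0 carry 2
  c×3+2 = 38 → write 6 carry 2
  7×3+2 = 23 → write 7 carry 1
  8×3+1 = 25 → write 9 carry 1
  1×3+1 = 4 → write 4

0x4976082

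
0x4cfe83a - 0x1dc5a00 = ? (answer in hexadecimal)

Subtract column by column in base 16:
  a-0 → a
  3-0 → 3
  8-a → e (borrow)
  e-5-1 → 8
  f-c → 3
  c-d → f (borrow)
  4-1-1 → 2

0x2f38e3a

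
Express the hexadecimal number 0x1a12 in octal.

Expand each hex digit to 4 bits: 1=0001 a=1010 1=0001 2=0010.
Group the bits in threes: 001 101 000 010 010 → 15022.

0o15022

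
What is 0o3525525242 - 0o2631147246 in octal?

0o674355774

Subtract column by column in base 8:
  2-6 → 4 (borrow)
  4-4-1 → 7 (borrow)
  2-2-1 → 7 (borrow)
  5-7-1 → 5 (borrow)
  2-4-1 → 5 (borrow)
  5-1-1 → 3
  5-1 → 4
  2-3 → 7 (borrow)
  5-6-1 → 6 (borrow)
  3-2-1 → 0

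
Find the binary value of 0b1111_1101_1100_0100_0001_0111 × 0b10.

0b1111110111000100000101110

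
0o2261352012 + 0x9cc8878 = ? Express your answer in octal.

0x9cc8878 = 0o1163104170 in octal.
Add column by column in base 8, right to left:
  2+0 = 2
  1+7 = 0 carry 1
  0+1+1 = 2
  2+4 = 6
  5+0 = 5
  3+1 = 4
  1+3 = 4
  6+6 = 4 carry 1
  2+1+1 = 4
  2+1 = 3

0o3444456202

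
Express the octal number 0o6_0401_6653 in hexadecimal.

0x6101DAB

Each octal digit is 3 bits: 6=110 0=000 4=100 0=000 1=001 6=110 6=110 5=101 3=011.
Group the bits into nibbles: 0110 0001 0000 0001 1101 1010 1011 → 6101DAB.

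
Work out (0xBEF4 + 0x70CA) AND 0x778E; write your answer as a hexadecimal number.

0x278E

Add column by column in base 16, right to left:
  4+A = E
  F+C = B carry 1
  E+0+1 = F
  B+7 = 2 carry 1
  final carry 1
Sum = 0x12FBE; now AND with 0x778E:
  1&0=0, 2&7=2, F&7=7, B&8=8, E&E=E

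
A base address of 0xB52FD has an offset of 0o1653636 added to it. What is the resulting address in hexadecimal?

0o1653636 = 0x7579E in hexadecimal.
Add column by column in base 16, right to left:
  D+E = B carry 1
  F+9+1 = 9 carry 1
  2+7+1 = A
  5+5 = A
  B+7 = 2 carry 1
  final carry 1

0x12AA9B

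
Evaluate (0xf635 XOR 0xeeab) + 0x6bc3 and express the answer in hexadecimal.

0x8461

First 0xf635 XOR 0xeeab = 0x189e.
Add column by column in base 16, right to left:
  e+3 = 1 carry 1
  9+c+1 = 6 carry 1
  8+b+1 = 4 carry 1
  1+6+1 = 8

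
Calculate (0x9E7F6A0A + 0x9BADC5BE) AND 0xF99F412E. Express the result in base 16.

0x380D0108

Add column by column in base 16, right to left:
  A+E = 8 carry 1
  0+B+1 = C
  A+5 = F
  6+C = 2 carry 1
  F+D+1 = D carry 1
  7+A+1 = 2 carry 1
  E+B+1 = A carry 1
  9+9+1 = 3 carry 1
  final carry 1
Sum = 0x13A2D2FC8; now AND with 0xF99F412E:
  1&0=0, 3&F=3, A&9=8, 2&9=0, D&F=D, 2&4=0, F&1=1, C&2=0, 8&E=8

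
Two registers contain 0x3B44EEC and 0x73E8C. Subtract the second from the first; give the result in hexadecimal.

0x3AD1060

Subtract column by column in base 16:
  C-C → 0
  E-8 → 6
  E-E → 0
  4-3 → 1
  4-7 → D (borrow)
  B-0-1 → A
  3-0 → 3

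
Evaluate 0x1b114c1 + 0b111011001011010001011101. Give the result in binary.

0b10100111011100100100011110

0x1b114c1 = 0b1101100010001010011000001 in binary.
Add column by column in base 2, right to left:
  1+1 = 0 carry 1
  0+0+1 = 1
  0+1 = 1
  0+1 = 1
  0+1 = 1
  0+0 = 0
  1+1 = 0 carry 1
  1+0+1 = 0 carry 1
  0+0+1 = 1
  0+0 = 0
  1+1 = 0 carry 1
  0+0+1 = 1
  1+1 = 0 carry 1
  0+1+1 = 0 carry 1
  0+0+1 = 1
  0+1 = 1
  1+0 = 1
  0+0 = 0
  0+1 = 1
  0+1 = 1
  1+0 = 1
  1+1 = 0 carry 1
  0+1+1 = 0 carry 1
  1+1+1 = 1 carry 1
  1+0+1 = 0 carry 1
  final carry 1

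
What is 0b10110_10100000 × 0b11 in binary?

0b100001111100000

Multiply each base-2 digit by 3, carrying:
  0×3 = 0 → write 0
  0×3 = 0 → write 0
  0×3 = 0 → write 0
  0×3 = 0 → write 0
  0×3 = 0 → write 0
  1×3 = 3 → write 1 carry 1
  0×3+1 = 1 → write 1
  1×3 = 3 → write 1 carry 1
  0×3+1 = 1 → write 1
  1×3 = 3 → write 1 carry 1
  1×3+1 = 4 → write 0 carry 2
  0×3+2 = 2 → write 0 carry 1
  1×3+1 = 4 → write 0 carry 2
  remaining carry: 10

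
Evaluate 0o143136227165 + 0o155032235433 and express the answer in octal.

0o320170464620

Add column by column in base 8, right to left:
  5+3 = 0 carry 1
  6+3+1 = 2 carry 1
  1+4+1 = 6
  7+5 = 4 carry 1
  2+3+1 = 6
  2+2 = 4
  6+2 = 0 carry 1
  3+3+1 = 7
  1+0 = 1
  3+5 = 0 carry 1
  4+5+1 = 2 carry 1
  1+1+1 = 3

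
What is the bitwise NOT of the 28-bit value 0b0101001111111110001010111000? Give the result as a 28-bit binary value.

Invert each bit: 0101001111111110001010111000 → 1010110000000001110101000111.

0b1010110000000001110101000111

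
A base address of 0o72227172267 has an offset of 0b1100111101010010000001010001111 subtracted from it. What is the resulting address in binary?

0o72227172267 = 0b111010010010111001111010010110111 in binary.
Subtract column by column in base 2:
  1-1 → 0
  1-1 → 0
  1-1 → 0
  0-1 → 1 (borrow)
  1-0-1 → 0
  1-0 → 1
  0-0 → 0
  1-1 → 0
  0-0 → 0
  0-1 → 1 (borrow)
  1-0-1 → 0
  0-0 → 0
  1-0 → 1
  1-0 → 1
  1-0 → 1
  1-0 → 1
  0-1 → 1 (borrow)
  0-0-1 → 1 (borrow)
  1-0-1 → 0
  1-1 → 0
  1-0 → 1
  0-1 → 1 (borrow)
  1-0-1 → 0
  0-1 → 1 (borrow)
  0-1-1 → 0 (borrow)
  1-1-1 → 1 (borrow)
  0-1-1 → 0 (borrow)
  0-0-1 → 1 (borrow)
  1-0-1 → 0
  0-1 → 1 (borrow)
  1-1-1 → 1 (borrow)
  1-0-1 → 0
  1-0 → 1

0b101101010101100111111001000101000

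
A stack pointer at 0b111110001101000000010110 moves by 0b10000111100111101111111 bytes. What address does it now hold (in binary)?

0b1001111001001111110010101

Add column by column in base 2, right to left:
  0+1 = 1
  1+1 = 0 carry 1
  1+1+1 = 1 carry 1
  0+1+1 = 0 carry 1
  1+1+1 = 1 carry 1
  0+1+1 = 0 carry 1
  0+1+1 = 0 carry 1
  0+0+1 = 1
  0+1 = 1
  0+1 = 1
  0+1 = 1
  0+1 = 1
  1+0 = 1
  0+0 = 0
  1+1 = 0 carry 1
  1+1+1 = 1 carry 1
  0+1+1 = 0 carry 1
  0+1+1 = 0 carry 1
  0+0+1 = 1
  1+0 = 1
  1+0 = 1
  1+0 = 1
  1+1 = 0 carry 1
  1+0+1 = 0 carry 1
  final carry 1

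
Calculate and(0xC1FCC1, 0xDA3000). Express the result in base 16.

0xC03000

AND each hex digit independently (no carries):
  C&D=C, 1&A=0, F&3=3, C&0=0, C&0=0, 1&0=0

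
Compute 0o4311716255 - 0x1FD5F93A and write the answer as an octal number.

0x1FD5F93A = 0o3765374472 in octal.
Subtract column by column in base 8:
  5-2 → 3
  5-7 → 6 (borrow)
  2-4-1 → 5 (borrow)
  6-4-1 → 1
  1-7 → 2 (borrow)
  7-3-1 → 3
  1-5 → 4 (borrow)
  1-6-1 → 2 (borrow)
  3-7-1 → 3 (borrow)
  4-3-1 → 0

0o324321563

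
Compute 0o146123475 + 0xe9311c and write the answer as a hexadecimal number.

0o146123475 = 0x198a73d in hexadecimal.
Add column by column in base 16, right to left:
  d+c = 9 carry 1
  3+1+1 = 5
  7+1 = 8
  a+3 = d
  8+9 = 1 carry 1
  9+e+1 = 8 carry 1
  1+0+1 = 2

0x281d859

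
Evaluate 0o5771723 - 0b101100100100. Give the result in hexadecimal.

0o5771723 = 0x17F3D3 in hexadecimal.
0b101100100100 = 0xB24 in hexadecimal.
Subtract column by column in base 16:
  3-4 → F (borrow)
  D-2-1 → A
  3-B → 8 (borrow)
  F-0-1 → E
  7-0 → 7
  1-0 → 1

0x17E8AF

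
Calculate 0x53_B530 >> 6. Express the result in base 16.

6 bits is not a whole number of base-16 digits; in binary: 10100111011010100110000 >> 6 = 10100111011010100.

0x14ED4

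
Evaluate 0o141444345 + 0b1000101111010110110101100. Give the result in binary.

0b10100111011111011010010001

0o141444345 = 0b1100001100100100011100101 in binary.
Add column by column in base 2, right to left:
  1+0 = 1
  0+0 = 0
  1+1 = 0 carry 1
  0+1+1 = 0 carry 1
  0+0+1 = 1
  1+1 = 0 carry 1
  1+0+1 = 0 carry 1
  1+1+1 = 1 carry 1
  0+1+1 = 0 carry 1
  0+0+1 = 1
  0+1 = 1
  1+1 = 0 carry 1
  0+0+1 = 1
  0+1 = 1
  1+0 = 1
  0+1 = 1
  0+1 = 1
  1+1 = 0 carry 1
  1+1+1 = 1 carry 1
  0+0+1 = 1
  0+1 = 1
  0+0 = 0
  0+0 = 0
  1+0 = 1
  1+1 = 0 carry 1
  final carry 1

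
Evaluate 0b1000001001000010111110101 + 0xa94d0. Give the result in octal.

0b1000001001000010111110101 = 0o101102765 in octal.
0xa94d0 = 0o2512320 in octal.
Add column by column in base 8, right to left:
  5+0 = 5
  6+2 = 0 carry 1
  7+3+1 = 3 carry 1
  2+2+1 = 5
  0+1 = 1
  1+5 = 6
  1+2 = 3
  0+0 = 0
  1+0 = 1

0o103615305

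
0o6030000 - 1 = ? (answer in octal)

0o6027777

The trailing 4 digits are 0, so subtracting 1 borrows through: they become 7 and the next digit up decrements.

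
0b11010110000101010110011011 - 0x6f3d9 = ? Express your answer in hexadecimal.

0b11010110000101010110011011 = 0x358559b in hexadecimal.
Subtract column by column in base 16:
  b-9 → 2
  9-d → c (borrow)
  5-3-1 → 1
  5-f → 6 (borrow)
  8-6-1 → 1
  5-0 → 5
  3-0 → 3

0x35161c2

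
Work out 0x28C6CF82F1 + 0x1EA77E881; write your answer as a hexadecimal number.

0x2AB1476B72

Add column by column in base 16, right to left:
  1+1 = 2
  F+8 = 7 carry 1
  2+8+1 = B
  8+E = 6 carry 1
  F+7+1 = 7 carry 1
  C+7+1 = 4 carry 1
  6+A+1 = 1 carry 1
  C+E+1 = B carry 1
  8+1+1 = A
  2+0 = 2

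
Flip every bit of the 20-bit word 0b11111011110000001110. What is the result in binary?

Invert each bit: 11111011110000001110 → 00000100001111110001.

0b00000100001111110001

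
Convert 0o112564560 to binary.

0b1001010101110100101110000

Each octal digit is 3 bits: 1=001 1=001 2=010 5=101 6=110 4=100 5=101 6=110 0=000.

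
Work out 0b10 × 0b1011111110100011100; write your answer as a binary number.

0b10111111101000111000

Multiply each base-2 digit by 2, carrying:
  0×2 = 0 → write 0
  0×2 = 0 → write 0
  1×2 = 2 → write 0 carry 1
  1×2+1 = 3 → write 1 carry 1
  1×2+1 = 3 → write 1 carry 1
  0×2+1 = 1 → write 1
  0×2 = 0 → write 0
  0×2 = 0 → write 0
  1×2 = 2 → write 0 carry 1
  0×2+1 = 1 → write 1
  1×2 = 2 → write 0 carry 1
  1×2+1 = 3 → write 1 carry 1
  1×2+1 = 3 → write 1 carry 1
  1×2+1 = 3 → write 1 carry 1
  1×2+1 = 3 → write 1 carry 1
  1×2+1 = 3 → write 1 carry 1
  1×2+1 = 3 → write 1 carry 1
  0×2+1 = 1 → write 1
  1×2 = 2 → write 0 carry 1
  remaining carry: 1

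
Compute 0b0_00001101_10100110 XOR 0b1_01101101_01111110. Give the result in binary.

0b10110000011011000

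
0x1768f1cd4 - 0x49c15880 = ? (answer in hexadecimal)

0x12ccdc454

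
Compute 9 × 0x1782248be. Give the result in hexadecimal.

0xd39348eae

Multiply each base-16 digit by 9, carrying:
  e×9 = 126 → write e carry 7
  b×9+7 = 106 → write a carry 6
  8×9+6 = 78 → write e carry 4
  4×9+4 = 40 → write 8 carry 2
  2×9+2 = 20 → write 4 carry 1
  2×9+1 = 19 → write 3 carry 1
  8×9+1 = 73 → write 9 carry 4
  7×9+4 = 67 → write 3 carry 4
  1×9+4 = 13 → write d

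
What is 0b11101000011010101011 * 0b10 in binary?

Multiply each base-2 digit by 2, carrying:
  1×2 = 2 → write 0 carry 1
  1×2+1 = 3 → write 1 carry 1
  0×2+1 = 1 → write 1
  1×2 = 2 → write 0 carry 1
  0×2+1 = 1 → write 1
  1×2 = 2 → write 0 carry 1
  0×2+1 = 1 → write 1
  1×2 = 2 → write 0 carry 1
  0×2+1 = 1 → write 1
  1×2 = 2 → write 0 carry 1
  1×2+1 = 3 → write 1 carry 1
  0×2+1 = 1 → write 1
  0×2 = 0 → write 0
  0×2 = 0 → write 0
  0×2 = 0 → write 0
  1×2 = 2 → write 0 carry 1
  0×2+1 = 1 → write 1
  1×2 = 2 → write 0 carry 1
  1×2+1 = 3 → write 1 carry 1
  1×2+1 = 3 → write 1 carry 1
  remaining carry: 1

0b111010000110101010110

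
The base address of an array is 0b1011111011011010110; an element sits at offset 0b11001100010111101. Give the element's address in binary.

0b1111000111110010011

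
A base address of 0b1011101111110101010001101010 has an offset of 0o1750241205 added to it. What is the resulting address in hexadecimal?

0b1011101111110101010001101010 = 0xbbf546a in hexadecimal.
0o1750241205 = 0xfa14285 in hexadecimal.
Add column by column in base 16, right to left:
  a+5 = f
  6+8 = e
  4+2 = 6
  5+4 = 9
  f+1 = 0 carry 1
  b+a+1 = 6 carry 1
  b+f+1 = b carry 1
  final carry 1

0x1b6096ef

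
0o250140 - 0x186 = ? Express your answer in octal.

0o247332

0x186 = 0o606 in octal.
Subtract column by column in base 8:
  0-6 → 2 (borrow)
  4-0-1 → 3
  1-6 → 3 (borrow)
  0-0-1 → 7 (borrow)
  5-0-1 → 4
  2-0 → 2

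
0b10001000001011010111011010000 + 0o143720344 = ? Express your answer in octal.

0o2245247664

0b10001000001011010111011010000 = 0o2101327320 in octal.
Add column by column in base 8, right to left:
  0+4 = 4
  2+4 = 6
  3+3 = 6
  7+0 = 7
  2+2 = 4
  3+7 = 2 carry 1
  1+3+1 = 5
  0+4 = 4
  1+1 = 2
  2+0 = 2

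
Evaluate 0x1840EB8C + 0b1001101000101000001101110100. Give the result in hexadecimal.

0b1001101000101000001101110100 = 0x9A28374 in hexadecimal.
Add column by column in base 16, right to left:
  C+4 = 0 carry 1
  8+7+1 = 0 carry 1
  B+3+1 = F
  E+8 = 6 carry 1
  0+2+1 = 3
  4+A = E
  8+9 = 1 carry 1
  1+0+1 = 2

0x21E36F00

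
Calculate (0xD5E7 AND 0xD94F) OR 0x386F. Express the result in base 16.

0xF96F

0xD5E7 AND 0xD94F = 0xD147.
Then OR with 0x386F.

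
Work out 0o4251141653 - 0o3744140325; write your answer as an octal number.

Subtract column by column in base 8:
  3-5 → 6 (borrow)
  5-2-1 → 2
  6-3 → 3
  1-0 → 1
  4-4 → 0
  1-1 → 0
  1-4 → 5 (borrow)
  5-4-1 → 0
  2-7 → 3 (borrow)
  4-3-1 → 0

0o305001326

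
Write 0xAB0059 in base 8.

Expand each hex digit to 4 bits: A=1010 B=1011 0=0000 0=0000 5=0101 9=1001.
Group the bits in threes: 101 010 110 000 000 001 011 001 → 52600131.

0o52600131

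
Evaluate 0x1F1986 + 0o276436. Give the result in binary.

0b1000001001011010100100

0x1F1986 = 0b111110001100110000110 in binary.
0o276436 = 0b10111110100011110 in binary.
Add column by column in base 2, right to left:
  0+0 = 0
  1+1 = 0 carry 1
  1+1+1 = 1 carry 1
  0+1+1 = 0 carry 1
  0+1+1 = 0 carry 1
  0+0+1 = 1
  0+0 = 0
  1+0 = 1
  1+1 = 0 carry 1
  0+0+1 = 1
  0+1 = 1
  1+1 = 0 carry 1
  1+1+1 = 1 carry 1
  0+1+1 = 0 carry 1
  0+1+1 = 0 carry 1
  0+0+1 = 1
  1+1 = 0 carry 1
  1+0+1 = 0 carry 1
  1+0+1 = 0 carry 1
  1+0+1 = 0 carry 1
  1+0+1 = 0 carry 1
  final carry 1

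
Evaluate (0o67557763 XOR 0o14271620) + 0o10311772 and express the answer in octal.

First 0o67557763 XOR 0o14271620 = 0o73726143.
Add column by column in base 8, right to left:
  3+2 = 5
  4+7 = 3 carry 1
  1+7+1 = 1 carry 1
  6+1+1 = 0 carry 1
  2+1+1 = 4
  7+3 = 2 carry 1
  3+0+1 = 4
  7+1 = 0 carry 1
  final carry 1

0o104240135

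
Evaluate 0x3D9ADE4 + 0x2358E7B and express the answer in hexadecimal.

0x60F3C5F

Add column by column in base 16, right to left:
  4+B = F
  E+7 = 5 carry 1
  D+E+1 = C carry 1
  A+8+1 = 3 carry 1
  9+5+1 = F
  D+3 = 0 carry 1
  3+2+1 = 6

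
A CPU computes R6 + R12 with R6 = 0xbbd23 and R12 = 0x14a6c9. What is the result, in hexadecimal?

Add column by column in base 16, right to left:
  3+9 = c
  2+c = e
  d+6 = 3 carry 1
  b+a+1 = 6 carry 1
  b+4+1 = 0 carry 1
  0+1+1 = 2

0x2063ec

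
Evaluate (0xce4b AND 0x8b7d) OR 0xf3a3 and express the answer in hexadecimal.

0xfbeb

0xce4b AND 0x8b7d = 0x8a49.
Then OR with 0xf3a3.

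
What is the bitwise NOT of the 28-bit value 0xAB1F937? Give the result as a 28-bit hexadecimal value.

Each hex digit d becomes F−d:
  A→5, B→4, 1→E, F→0, 9→6, 3→C, 7→8

0x54E06C8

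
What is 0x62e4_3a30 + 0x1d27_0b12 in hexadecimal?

Add column by column in base 16, right to left:
  0+2 = 2
  3+1 = 4
  a+b = 5 carry 1
  3+0+1 = 4
  4+7 = b
  e+2 = 0 carry 1
  2+d+1 = 0 carry 1
  6+1+1 = 8

0x800b4542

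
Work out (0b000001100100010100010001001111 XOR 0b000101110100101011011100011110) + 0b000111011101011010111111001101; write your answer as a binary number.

First 0b000001100100010100010001001111 XOR 0b000101110100101011011100011110 = 0b000100010000111111001101010001.
Add column by column in base 2, right to left:
  1+1 = 0 carry 1
  0+0+1 = 1
  0+1 = 1
  0+1 = 1
  1+0 = 1
  0+0 = 0
  1+1 = 0 carry 1
  0+1+1 = 0 carry 1
  1+1+1 = 1 carry 1
  1+1+1 = 1 carry 1
  0+1+1 = 0 carry 1
  0+1+1 = 0 carry 1
  1+0+1 = 0 carry 1
  1+1+1 = 1 carry 1
  1+0+1 = 0 carry 1
  1+1+1 = 1 carry 1
  1+1+1 = 1 carry 1
  1+0+1 = 0 carry 1
  0+1+1 = 0 carry 1
  0+0+1 = 1
  0+1 = 1
  0+1 = 1
  1+1 = 0 carry 1
  0+0+1 = 1
  0+1 = 1
  0+1 = 1
  1+1 = 0 carry 1
  final carry 1

0b1011101110011010001100011110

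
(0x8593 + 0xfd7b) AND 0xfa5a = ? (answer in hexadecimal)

0x820a

Add column by column in base 16, right to left:
  3+b = e
  9+7 = 0 carry 1
  5+d+1 = 3 carry 1
  8+f+1 = 8 carry 1
  final carry 1
Sum = 0x1830e; now AND with 0xfa5a:
  1&0=0, 8&f=8, 3&a=2, 0&5=0, e&a=a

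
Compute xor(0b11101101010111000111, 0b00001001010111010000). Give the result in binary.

XOR bit by bit (1 where the bits differ):
  11101101010111000111
^ 00001001010111010000
= 11100100000000010111

0b11100100000000010111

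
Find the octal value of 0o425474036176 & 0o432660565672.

0o420460024072

AND each oct digit independently (no carries):
  4&4=4, 2&3=2, 5&2=0, 4&6=4, 7&6=6, 4&0=0, 0&5=0, 3&6=2, 6&5=4, 1&6=0, 7&7=7, 6&2=2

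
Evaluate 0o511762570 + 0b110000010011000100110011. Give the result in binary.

0o511762570 = 0b101001001111110010101111000 in binary.
Add column by column in base 2, right to left:
  0+1 = 1
  0+1 = 1
  0+0 = 0
  1+0 = 1
  1+1 = 0 carry 1
  1+1+1 = 1 carry 1
  1+0+1 = 0 carry 1
  0+0+1 = 1
  1+1 = 0 carry 1
  0+0+1 = 1
  1+0 = 1
  0+0 = 0
  0+1 = 1
  1+1 = 0 carry 1
  1+0+1 = 0 carry 1
  1+0+1 = 0 carry 1
  1+1+1 = 1 carry 1
  1+0+1 = 0 carry 1
  1+0+1 = 0 carry 1
  0+0+1 = 1
  0+0 = 0
  1+0 = 1
  0+1 = 1
  0+1 = 1
  1+0 = 1
  0+0 = 0
  1+0 = 1

0b101111010010001011010101011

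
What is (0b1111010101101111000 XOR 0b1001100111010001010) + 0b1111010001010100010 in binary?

First 0b1111010101101111000 XOR 0b1001100111010001010 = 0b0110110010111110010.
Add column by column in base 2, right to left:
  0+0 = 0
  1+1 = 0 carry 1
  0+0+1 = 1
  0+0 = 0
  1+0 = 1
  1+1 = 0 carry 1
  1+0+1 = 0 carry 1
  1+1+1 = 1 carry 1
  1+0+1 = 0 carry 1
  0+1+1 = 0 carry 1
  1+0+1 = 0 carry 1
  0+0+1 = 1
  0+0 = 0
  1+1 = 0 carry 1
  1+0+1 = 0 carry 1
  0+1+1 = 0 carry 1
  1+1+1 = 1 carry 1
  1+1+1 = 1 carry 1
  0+1+1 = 0 carry 1
  final carry 1

0b10110000100010010100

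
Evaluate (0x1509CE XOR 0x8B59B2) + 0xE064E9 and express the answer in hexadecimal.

0x17EB565

First 0x1509CE XOR 0x8B59B2 = 0x9E507C.
Add column by column in base 16, right to left:
  C+9 = 5 carry 1
  7+E+1 = 6 carry 1
  0+4+1 = 5
  5+6 = B
  E+0 = E
  9+E = 7 carry 1
  final carry 1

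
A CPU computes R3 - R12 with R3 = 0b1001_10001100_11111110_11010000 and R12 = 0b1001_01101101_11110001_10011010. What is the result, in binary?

Subtract column by column in base 2:
  0-0 → 0
  0-1 → 1 (borrow)
  0-0-1 → 1 (borrow)
  0-1-1 → 0 (borrow)
  1-1-1 → 1 (borrow)
  0-0-1 → 1 (borrow)
  1-0-1 → 0
  1-1 → 0
  0-1 → 1 (borrow)
  1-0-1 → 0
  1-0 → 1
  1-0 → 1
  1-1 → 0
  1-1 → 0
  1-1 → 0
  1-1 → 0
  0-1 → 1 (borrow)
  0-0-1 → 1 (borrow)
  1-1-1 → 1 (borrow)
  1-1-1 → 1 (borrow)
  0-0-1 → 1 (borrow)
  0-1-1 → 0 (borrow)
  0-1-1 → 0 (borrow)
  1-0-1 → 0
  1-1 → 0
  0-0 → 0
  0-0 → 0
  1-1 → 0

0b111110000110100110110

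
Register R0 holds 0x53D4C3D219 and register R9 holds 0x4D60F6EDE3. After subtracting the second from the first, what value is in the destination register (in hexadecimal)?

0x673CCE436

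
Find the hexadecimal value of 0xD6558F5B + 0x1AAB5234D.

Add column by column in base 16, right to left:
  B+D = 8 carry 1
  5+4+1 = A
  F+3 = 2 carry 1
  8+2+1 = B
  5+5 = A
  5+B = 0 carry 1
  6+A+1 = 1 carry 1
  D+A+1 = 8 carry 1
  0+1+1 = 2

0x2810AB2A8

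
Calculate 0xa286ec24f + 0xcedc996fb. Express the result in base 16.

Add column by column in base 16, right to left:
  f+b = a carry 1
  4+f+1 = 4 carry 1
  2+6+1 = 9
  c+9 = 5 carry 1
  e+9+1 = 8 carry 1
  6+c+1 = 3 carry 1
  8+d+1 = 6 carry 1
  2+e+1 = 1 carry 1
  a+c+1 = 7 carry 1
  final carry 1

0x171638594a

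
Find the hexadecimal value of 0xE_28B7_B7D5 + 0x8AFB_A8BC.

Add column by column in base 16, right to left:
  5+C = 1 carry 1
  D+B+1 = 9 carry 1
  7+8+1 = 0 carry 1
  B+A+1 = 6 carry 1
  7+B+1 = 3 carry 1
  B+F+1 = B carry 1
  8+A+1 = 3 carry 1
  2+8+1 = B
  E+0 = E

0xEB3B36091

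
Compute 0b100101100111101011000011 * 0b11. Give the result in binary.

0b1110000110111000001001001

Multiply each base-2 digit by 3, carrying:
  1×3 = 3 → write 1 carry 1
  1×3+1 = 4 → write 0 carry 2
  0×3+2 = 2 → write 0 carry 1
  0×3+1 = 1 → write 1
  0×3 = 0 → write 0
  0×3 = 0 → write 0
  1×3 = 3 → write 1 carry 1
  1×3+1 = 4 → write 0 carry 2
  0×3+2 = 2 → write 0 carry 1
  1×3+1 = 4 → write 0 carry 2
  0×3+2 = 2 → write 0 carry 1
  1×3+1 = 4 → write 0 carry 2
  1×3+2 = 5 → write 1 carry 2
  1×3+2 = 5 → write 1 carry 2
  1×3+2 = 5 → write 1 carry 2
  0×3+2 = 2 → write 0 carry 1
  0×3+1 = 1 → write 1
  1×3 = 3 → write 1 carry 1
  1×3+1 = 4 → write 0 carry 2
  0×3+2 = 2 → write 0 carry 1
  1×3+1 = 4 → write 0 carry 2
  0×3+2 = 2 → write 0 carry 1
  0×3+1 = 1 → write 1
  1×3 = 3 → write 1 carry 1
  remaining carry: 1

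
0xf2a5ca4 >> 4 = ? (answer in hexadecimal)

Shifting right by 4 bits = 1 hex digit: drop the last 1.

0xf2a5ca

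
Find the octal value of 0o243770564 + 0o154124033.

0o420114617

Add column by column in base 8, right to left:
  4+3 = 7
  6+3 = 1 carry 1
  5+0+1 = 6
  0+4 = 4
  7+2 = 1 carry 1
  7+1+1 = 1 carry 1
  3+4+1 = 0 carry 1
  4+5+1 = 2 carry 1
  2+1+1 = 4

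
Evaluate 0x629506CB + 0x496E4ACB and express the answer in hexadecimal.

Add column by column in base 16, right to left:
  B+B = 6 carry 1
  C+C+1 = 9 carry 1
  6+A+1 = 1 carry 1
  0+4+1 = 5
  5+E = 3 carry 1
  9+6+1 = 0 carry 1
  2+9+1 = C
  6+4 = A

0xAC035196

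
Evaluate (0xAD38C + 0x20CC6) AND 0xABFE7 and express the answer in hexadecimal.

0x8A042

Add column by column in base 16, right to left:
  C+6 = 2 carry 1
  8+C+1 = 5 carry 1
  3+C+1 = 0 carry 1
  D+0+1 = E
  A+2 = C
Sum = 0xCE052; now AND with 0xABFE7:
  C&A=8, E&B=A, 0&F=0, 5&E=4, 2&7=2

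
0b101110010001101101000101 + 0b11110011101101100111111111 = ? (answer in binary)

0b100100001111111010101000100

Add column by column in base 2, right to left:
  1+1 = 0 carry 1
  0+1+1 = 0 carry 1
  1+1+1 = 1 carry 1
  0+1+1 = 0 carry 1
  0+1+1 = 0 carry 1
  0+1+1 = 0 carry 1
  1+1+1 = 1 carry 1
  0+1+1 = 0 carry 1
  1+1+1 = 1 carry 1
  1+0+1 = 0 carry 1
  0+0+1 = 1
  1+1 = 0 carry 1
  1+1+1 = 1 carry 1
  0+0+1 = 1
  0+1 = 1
  0+1 = 1
  1+0 = 1
  0+1 = 1
  0+1 = 1
  1+1 = 0 carry 1
  1+0+1 = 0 carry 1
  1+0+1 = 0 carry 1
  0+1+1 = 0 carry 1
  1+1+1 = 1 carry 1
  0+1+1 = 0 carry 1
  0+1+1 = 0 carry 1
  final carry 1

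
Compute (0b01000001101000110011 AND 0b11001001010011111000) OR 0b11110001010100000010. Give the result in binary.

0b11110001010100110010

0b01000001101000110011 AND 0b11001001010011111000 = 0b01000001000000110000.
Then OR with 0b11110001010100000010.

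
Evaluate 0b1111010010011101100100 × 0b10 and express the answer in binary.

Multiply each base-2 digit by 2, carrying:
  0×2 = 0 → write 0
  0×2 = 0 → write 0
  1×2 = 2 → write 0 carry 1
  0×2+1 = 1 → write 1
  0×2 = 0 → write 0
  1×2 = 2 → write 0 carry 1
  1×2+1 = 3 → write 1 carry 1
  0×2+1 = 1 → write 1
  1×2 = 2 → write 0 carry 1
  1×2+1 = 3 → write 1 carry 1
  1×2+1 = 3 → write 1 carry 1
  0×2+1 = 1 → write 1
  0×2 = 0 → write 0
  1×2 = 2 → write 0 carry 1
  0×2+1 = 1 → write 1
  0×2 = 0 → write 0
  1×2 = 2 → write 0 carry 1
  0×2+1 = 1 → write 1
  1×2 = 2 → write 0 carry 1
  1×2+1 = 3 → write 1 carry 1
  1×2+1 = 3 → write 1 carry 1
  1×2+1 = 3 → write 1 carry 1
  remaining carry: 1

0b11110100100111011001000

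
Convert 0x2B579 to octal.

0o532571

Expand each hex digit to 4 bits: 2=0010 B=1011 5=0101 7=0111 9=1001.
Group the bits in threes: 101 011 010 101 111 001 → 532571.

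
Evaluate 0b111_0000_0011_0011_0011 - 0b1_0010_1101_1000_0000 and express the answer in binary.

0b1011101010110110011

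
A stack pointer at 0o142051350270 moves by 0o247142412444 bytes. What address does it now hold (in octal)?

Add column by column in base 8, right to left:
  0+4 = 4
  7+4 = 3 carry 1
  2+4+1 = 7
  0+2 = 2
  5+1 = 6
  3+4 = 7
  1+2 = 3
  5+4 = 1 carry 1
  0+1+1 = 2
  2+7 = 1 carry 1
  4+4+1 = 1 carry 1
  1+2+1 = 4

0o411213762734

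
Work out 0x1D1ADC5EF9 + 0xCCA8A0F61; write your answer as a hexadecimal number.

Add column by column in base 16, right to left:
  9+1 = A
  F+6 = 5 carry 1
  E+F+1 = E carry 1
  5+0+1 = 6
  C+A = 6 carry 1
  D+8+1 = 6 carry 1
  A+A+1 = 5 carry 1
  1+C+1 = E
  D+C = 9 carry 1
  1+0+1 = 2

0x29E5666E5A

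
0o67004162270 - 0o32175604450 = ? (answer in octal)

0o34606355620

Subtract column by column in base 8:
  0-0 → 0
  7-5 → 2
  2-4 → 6 (borrow)
  2-4-1 → 5 (borrow)
  6-0-1 → 5
  1-6 → 3 (borrow)
  4-5-1 → 6 (borrow)
  0-7-1 → 0 (borrow)
  0-1-1 → 6 (borrow)
  7-2-1 → 4
  6-3 → 3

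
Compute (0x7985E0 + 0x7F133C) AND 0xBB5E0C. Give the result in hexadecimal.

Add column by column in base 16, right to left:
  0+C = C
  E+3 = 1 carry 1
  5+3+1 = 9
  8+1 = 9
  9+F = 8 carry 1
  7+7+1 = F
Sum = 0xF8991C; now AND with 0xBB5E0C:
  F&B=B, 8&B=8, 9&5=1, 9&E=8, 1&0=0, C&C=C

0xB8180C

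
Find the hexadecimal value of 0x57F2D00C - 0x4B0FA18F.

Subtract column by column in base 16:
  C-F → D (borrow)
  0-8-1 → 7 (borrow)
  0-1-1 → E (borrow)
  D-A-1 → 2
  2-F → 3 (borrow)
  F-0-1 → E
  7-B → C (borrow)
  5-4-1 → 0

0xCE32E7D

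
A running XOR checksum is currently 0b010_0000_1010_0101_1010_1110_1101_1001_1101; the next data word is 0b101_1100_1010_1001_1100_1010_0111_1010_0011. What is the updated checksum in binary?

0b11111000000110001100100101000111110

XOR bit by bit (1 where the bits differ):
  01000001010010110101110110110011101
^ 10111001010100111001010011110100011
= 11111000000110001100100101000111110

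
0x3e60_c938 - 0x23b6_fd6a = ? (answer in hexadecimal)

Subtract column by column in base 16:
  8-a → e (borrow)
  3-6-1 → c (borrow)
  9-d-1 → b (borrow)
  c-f-1 → c (borrow)
  0-6-1 → 9 (borrow)
  6-b-1 → a (borrow)
  e-3-1 → a
  3-2 → 1

0x1aa9cbce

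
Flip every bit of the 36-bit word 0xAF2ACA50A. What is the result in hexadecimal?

0x50D535AF5

Each hex digit d becomes F−d:
  A→5, F→0, 2→D, A→5, C→3, A→5, 5→A, 0→F, A→5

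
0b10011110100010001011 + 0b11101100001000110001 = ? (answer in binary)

0b110001010101010111100

Add column by column in base 2, right to left:
  1+1 = 0 carry 1
  1+0+1 = 0 carry 1
  0+0+1 = 1
  1+0 = 1
  0+1 = 1
  0+1 = 1
  0+0 = 0
  1+0 = 1
  0+0 = 0
  0+1 = 1
  0+0 = 0
  1+0 = 1
  0+0 = 0
  1+0 = 1
  1+1 = 0 carry 1
  1+1+1 = 1 carry 1
  1+0+1 = 0 carry 1
  0+1+1 = 0 carry 1
  0+1+1 = 0 carry 1
  1+1+1 = 1 carry 1
  final carry 1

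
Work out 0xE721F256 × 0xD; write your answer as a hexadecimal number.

0xBBCB94E5E

Multiply each base-16 digit by 13, carrying:
  6×13 = 78 → write E carry 4
  5×13+4 = 69 → write 5 carry 4
  2×13+4 = 30 → write E carry 1
  F×13+1 = 196 → write 4 carry 12
  1×13+12 = 25 → write 9 carry 1
  2×13+1 = 27 → write B carry 1
  7×13+1 = 92 → write C carry 5
  E×13+5 = 187 → write B carry 11
  remaining carry: B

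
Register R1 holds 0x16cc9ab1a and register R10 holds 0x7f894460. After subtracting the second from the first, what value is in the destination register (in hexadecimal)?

0xed4066ba

Subtract column by column in base 16:
  a-0 → a
  1-6 → b (borrow)
  b-4-1 → 6
  a-4 → 6
  9-9 → 0
  c-8 → 4
  c-f → d (borrow)
  6-7-1 → e (borrow)
  1-0-1 → 0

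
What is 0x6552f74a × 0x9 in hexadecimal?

Multiply each base-16 digit by 9, carrying:
  a×9 = 90 → write a carry 5
  4×9+5 = 41 → write 9 carry 2
  7×9+2 = 65 → write 1 carry 4
  f×9+4 = 139 → write b carry 8
  2×9+8 = 26 → write a carry 1
  5×9+1 = 46 → write e carry 2
  5×9+2 = 47 → write f carry 2
  6×9+2 = 56 → write 8 carry 3
  remaining carry: 3

0x38feab19a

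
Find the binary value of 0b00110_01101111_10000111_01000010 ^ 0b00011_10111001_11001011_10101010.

0b00101110101100100110011101000

XOR bit by bit (1 where the bits differ):
  00110011011111000011101000010
^ 00011101110011100101110101010
= 00101110101100100110011101000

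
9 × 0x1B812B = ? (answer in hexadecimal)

Multiply each base-16 digit by 9, carrying:
  B×9 = 99 → write 3 carry 6
  2×9+6 = 24 → write 8 carry 1
  1×9+1 = 10 → write A
  8×9 = 72 → write 8 carry 4
  B×9+4 = 103 → write 7 carry 6
  1×9+6 = 15 → write F

0xF78A83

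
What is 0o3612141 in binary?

0b11110001010001100001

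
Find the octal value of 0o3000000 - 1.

The trailing 6 digits are 0, so subtracting 1 borrows through: they become 7 and the next digit up decrements.

0o2777777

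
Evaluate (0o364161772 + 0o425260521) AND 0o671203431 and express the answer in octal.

Add column by column in base 8, right to left:
  2+1 = 3
  7+2 = 1 carry 1
  7+5+1 = 5 carry 1
  1+0+1 = 2
  6+6 = 4 carry 1
  1+2+1 = 4
  4+5 = 1 carry 1
  6+2+1 = 1 carry 1
  3+4+1 = 0 carry 1
  final carry 1
Sum = 0o1011442513; now AND with 0o671203431:
  1&0=0, 0&6=0, 1&7=1, 1&1=1, 4&2=0, 4&0=0, 2&3=2, 5&4=4, 1&3=1, 3&1=1

0o11002411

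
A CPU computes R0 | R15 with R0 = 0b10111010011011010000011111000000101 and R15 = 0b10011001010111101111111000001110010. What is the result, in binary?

0b10111011011111111111111111001110111

OR bit by bit (1 where either bit is 1):
  10111010011011010000011111000000101
| 10011001010111101111111000001110010
= 10111011011111111111111111001110111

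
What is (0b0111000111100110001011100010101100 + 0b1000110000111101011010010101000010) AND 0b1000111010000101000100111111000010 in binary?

Add column by column in base 2, right to left:
  0+0 = 0
  0+1 = 1
  1+0 = 1
  1+0 = 1
  0+0 = 0
  1+0 = 1
  0+1 = 1
  1+0 = 1
  0+1 = 1
  0+0 = 0
  0+1 = 1
  1+0 = 1
  1+0 = 1
  1+1 = 0 carry 1
  0+0+1 = 1
  1+1 = 0 carry 1
  0+1+1 = 0 carry 1
  0+0+1 = 1
  0+1 = 1
  1+0 = 1
  1+1 = 0 carry 1
  0+1+1 = 0 carry 1
  0+1+1 = 0 carry 1
  1+1+1 = 1 carry 1
  1+0+1 = 0 carry 1
  1+0+1 = 0 carry 1
  1+0+1 = 0 carry 1
  0+0+1 = 1
  0+1 = 1
  0+1 = 1
  1+0 = 1
  1+0 = 1
  1+0 = 1
  0+1 = 1
Sum = 0b1111111000100011100101110111101110; now AND with 0b1000111010000101000100111111000010:
  1111111000100011100101110111101110
& 1000111010000101000100111111000010
= 1000111000000001000100110111000010

0b1000111000000001000100110111000010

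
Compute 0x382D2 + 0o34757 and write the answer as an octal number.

0o736301

0x382D2 = 0o701322 in octal.
Add column by column in base 8, right to left:
  2+7 = 1 carry 1
  2+5+1 = 0 carry 1
  3+7+1 = 3 carry 1
  1+4+1 = 6
  0+3 = 3
  7+0 = 7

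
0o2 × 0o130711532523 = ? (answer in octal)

0o261623265246

Multiply each base-8 digit by 2, carrying:
  3×2 = 6 → write 6
  2×2 = 4 → write 4
  5×2 = 10 → write 2 carry 1
  2×2+1 = 5 → write 5
  3×2 = 6 → write 6
  5×2 = 10 → write 2 carry 1
  1×2+1 = 3 → write 3
  1×2 = 2 → write 2
  7×2 = 14 → write 6 carry 1
  0×2+1 = 1 → write 1
  3×2 = 6 → write 6
  1×2 = 2 → write 2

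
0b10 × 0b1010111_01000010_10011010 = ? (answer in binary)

0b101011101000010100110100

Multiply each base-2 digit by 2, carrying:
  0×2 = 0 → write 0
  1×2 = 2 → write 0 carry 1
  0×2+1 = 1 → write 1
  1×2 = 2 → write 0 carry 1
  1×2+1 = 3 → write 1 carry 1
  0×2+1 = 1 → write 1
  0×2 = 0 → write 0
  1×2 = 2 → write 0 carry 1
  0×2+1 = 1 → write 1
  1×2 = 2 → write 0 carry 1
  0×2+1 = 1 → write 1
  0×2 = 0 → write 0
  0×2 = 0 → write 0
  0×2 = 0 → write 0
  1×2 = 2 → write 0 carry 1
  0×2+1 = 1 → write 1
  1×2 = 2 → write 0 carry 1
  1×2+1 = 3 → write 1 carry 1
  1×2+1 = 3 → write 1 carry 1
  0×2+1 = 1 → write 1
  1×2 = 2 → write 0 carry 1
  0×2+1 = 1 → write 1
  1×2 = 2 → write 0 carry 1
  remaining carry: 1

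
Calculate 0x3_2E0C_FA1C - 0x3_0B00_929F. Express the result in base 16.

Subtract column by column in base 16:
  C-F → D (borrow)
  1-9-1 → 7 (borrow)
  A-2-1 → 7
  F-9 → 6
  C-0 → C
  0-0 → 0
  E-B → 3
  2-0 → 2
  3-3 → 0

0x230C677D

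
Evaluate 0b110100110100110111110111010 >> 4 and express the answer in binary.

0b11010011010011011111011

Right shift by 4: drop the 4 least-significant bits.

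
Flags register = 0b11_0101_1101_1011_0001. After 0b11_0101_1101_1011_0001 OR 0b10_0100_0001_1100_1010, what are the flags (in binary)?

OR bit by bit (1 where either bit is 1):
  110101110110110001
| 100100000111001010
= 110101110111111011

0b110101110111111011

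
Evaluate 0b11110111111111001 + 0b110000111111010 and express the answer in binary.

0b100101000111110011

Add column by column in base 2, right to left:
  1+0 = 1
  0+1 = 1
  0+0 = 0
  1+1 = 0 carry 1
  1+1+1 = 1 carry 1
  1+1+1 = 1 carry 1
  1+1+1 = 1 carry 1
  1+1+1 = 1 carry 1
  1+1+1 = 1 carry 1
  1+0+1 = 0 carry 1
  1+0+1 = 0 carry 1
  1+0+1 = 0 carry 1
  0+0+1 = 1
  1+1 = 0 carry 1
  1+1+1 = 1 carry 1
  1+0+1 = 0 carry 1
  1+0+1 = 0 carry 1
  final carry 1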